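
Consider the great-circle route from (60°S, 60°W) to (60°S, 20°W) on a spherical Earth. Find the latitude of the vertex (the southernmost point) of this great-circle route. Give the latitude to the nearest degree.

≈ 62°S

The great circle lies in the plane with unit normal n̂ = (p₁ × p₂)/|p₁ × p₂|.
Here n̂_z ≈ +0.477; the vertex latitude is φ_max = arccos|n̂_z| ≈ 61.5°.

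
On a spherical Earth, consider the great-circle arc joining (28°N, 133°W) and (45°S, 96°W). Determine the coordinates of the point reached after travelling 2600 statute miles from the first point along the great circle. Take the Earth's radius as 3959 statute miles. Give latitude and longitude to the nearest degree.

≈ (7°S, 118°W)

Convert each endpoint to a unit vector on the sphere (x = cos φ cos λ, y = cos φ sin λ, z = sin φ).
The central angle between the endpoints is δ = arccos(p₁·p₂) ≈ 1.403 rad (80.4°). The total great-circle distance is δ·R ≈ 1.403 × 3959 ≈ 5556 mi, so the target fraction is f = 2600/5556 ≈ 0.468.
Interpolate at f ≈ 0.468 with slerp weights a = sin((1−f)δ)/sin δ ≈ 0.689, b = sin(fδ)/sin δ ≈ 0.619.
p = a·p₁ + b·p₂ ≈ (-0.461, -0.880, -0.114); φ = arcsin(p_z) ≈ -6.57°, λ = atan2(p_y, p_x) ≈ -117.62°.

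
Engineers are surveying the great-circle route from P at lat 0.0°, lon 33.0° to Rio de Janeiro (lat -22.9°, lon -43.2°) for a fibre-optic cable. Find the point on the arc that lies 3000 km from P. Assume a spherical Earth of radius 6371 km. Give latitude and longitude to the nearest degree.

≈ lat -10°, lon 8°

The haversine formula gives a central angle δ ≈ 1.349 rad (77.3°) between the endpoints. The total great-circle distance is δ·R ≈ 1.349 × 6371 ≈ 8596 km, so the target fraction is f = 3000/8596 ≈ 0.349.
Interpolate at f ≈ 0.349 with slerp weights a = sin((1−f)δ)/sin δ ≈ 0.789, b = sin(fδ)/sin δ ≈ 0.465.
p = a·p₁ + b·p₂ ≈ (0.974, 0.136, -0.181); φ = arcsin(p_z) ≈ -10.43°, λ = atan2(p_y, p_x) ≈ 7.98°.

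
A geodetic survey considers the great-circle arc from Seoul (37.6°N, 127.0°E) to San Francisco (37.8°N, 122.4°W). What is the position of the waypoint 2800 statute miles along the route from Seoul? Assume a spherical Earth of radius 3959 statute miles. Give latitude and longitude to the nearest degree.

≈ 54°N, 178°W

The haversine formula gives a central angle δ ≈ 1.416 rad (81.2°) between the endpoints. The total great-circle distance is δ·R ≈ 1.416 × 3959 ≈ 5608 mi, so the target fraction is f = 2800/5608 ≈ 0.499.
Interpolate at f ≈ 0.499 with slerp weights a = sin((1−f)δ)/sin δ ≈ 0.659, b = sin(fδ)/sin δ ≈ 0.658.
p = a·p₁ + b·p₂ ≈ (-0.593, -0.022, 0.805); φ = arcsin(p_z) ≈ 53.63°, λ = atan2(p_y, p_x) ≈ -177.91°.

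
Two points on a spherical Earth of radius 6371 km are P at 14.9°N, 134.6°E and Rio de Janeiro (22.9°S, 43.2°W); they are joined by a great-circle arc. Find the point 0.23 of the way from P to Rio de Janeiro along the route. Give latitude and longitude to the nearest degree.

From cos δ = sin φ₁ sin φ₂ + cos φ₁ cos φ₂ cos Δλ, the central angle is δ ≈ 2.997 rad (171.7°).
Interpolate at f = 0.23 with slerp weights a = sin((1−f)δ)/sin δ ≈ 5.150, b = sin(fδ)/sin δ ≈ 4.424.
p = a·p₁ + b·p₂ ≈ (-0.524, 0.754, -0.397); φ = arcsin(p_z) ≈ -23.41°, λ = atan2(p_y, p_x) ≈ 124.78°.

≈ 23°S, 125°E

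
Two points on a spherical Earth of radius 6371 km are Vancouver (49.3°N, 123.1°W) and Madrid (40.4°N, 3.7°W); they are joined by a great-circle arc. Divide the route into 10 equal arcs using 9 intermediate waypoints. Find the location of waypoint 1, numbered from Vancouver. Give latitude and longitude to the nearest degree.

≈ 54°N, 114°W

Convert each endpoint to a unit vector on the sphere (x = cos φ cos λ, y = cos φ sin λ, z = sin φ).
The central angle between the endpoints is δ = arccos(p₁·p₂) ≈ 1.321 rad (75.7°).
Interpolate at f = 1/10 with slerp weights a = sin((1−f)δ)/sin δ ≈ 0.958, b = sin(fδ)/sin δ ≈ 0.136.
p = a·p₁ + b·p₂ ≈ (-0.238, -0.530, 0.814); φ = arcsin(p_z) ≈ 54.50°, λ = atan2(p_y, p_x) ≈ -114.17°.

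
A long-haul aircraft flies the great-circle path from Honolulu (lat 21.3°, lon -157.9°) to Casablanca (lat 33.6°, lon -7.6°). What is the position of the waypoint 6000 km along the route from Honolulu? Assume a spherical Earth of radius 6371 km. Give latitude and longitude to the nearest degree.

≈ lat 62°, lon -105°

Write both endpoints as unit vectors p₁, p₂ with components (cos φ cos λ, cos φ sin λ, sin φ).
The central angle between the endpoints is δ = arccos(p₁·p₂) ≈ 2.064 rad (118.2°). The total great-circle distance is δ·R ≈ 2.064 × 6371 ≈ 13147 km, so the target fraction is f = 6000/13147 ≈ 0.456.
Interpolate at f ≈ 0.456 with slerp weights a = sin((1−f)δ)/sin δ ≈ 1.023, b = sin(fδ)/sin δ ≈ 0.918.
p = a·p₁ + b·p₂ ≈ (-0.125, -0.460, 0.879); φ = arcsin(p_z) ≈ 61.56°, λ = atan2(p_y, p_x) ≈ -105.21°.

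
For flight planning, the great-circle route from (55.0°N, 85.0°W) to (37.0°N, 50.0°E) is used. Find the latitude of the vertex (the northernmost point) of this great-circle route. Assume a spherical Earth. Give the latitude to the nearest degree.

The great circle lies in the plane with unit normal n̂ = (p₁ × p₂)/|p₁ × p₂|.
Here n̂_z ≈ +0.329; the vertex latitude is φ_max = arccos|n̂_z| ≈ 70.8°.

≈ 71°N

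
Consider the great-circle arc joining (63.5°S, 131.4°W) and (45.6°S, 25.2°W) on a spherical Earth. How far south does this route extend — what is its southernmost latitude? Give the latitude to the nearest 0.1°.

≈ 68.9°S

The great circle lies in the plane with unit normal n̂ = (p₁ × p₂)/|p₁ × p₂|.
Here n̂_z ≈ +0.360; the vertex latitude is φ_max = arccos|n̂_z| ≈ 68.9°.
Check via Clairaut: cos φ_max = |cos φ₁| · sin C = cos(63.5°)·sin(126.3°) ≈ 0.360, again giving ≈ 68.9°.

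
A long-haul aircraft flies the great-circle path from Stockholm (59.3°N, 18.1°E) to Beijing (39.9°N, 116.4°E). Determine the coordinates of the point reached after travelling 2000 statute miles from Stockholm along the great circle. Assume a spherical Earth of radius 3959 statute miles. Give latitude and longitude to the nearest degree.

Write both endpoints as unit vectors p₁, p₂ with components (cos φ cos λ, cos φ sin λ, sin φ).
The central angle between the endpoints is δ = arccos(p₁·p₂) ≈ 1.053 rad (60.3°). The total great-circle distance is δ·R ≈ 1.053 × 3959 ≈ 4169 mi, so the target fraction is f = 2000/4169 ≈ 0.480.
Interpolate at f ≈ 0.480 with slerp weights a = sin((1−f)δ)/sin δ ≈ 0.599, b = sin(fδ)/sin δ ≈ 0.557.
p = a·p₁ + b·p₂ ≈ (0.101, 0.478, 0.873); φ = arcsin(p_z) ≈ 60.77°, λ = atan2(p_y, p_x) ≈ 78.08°.

≈ 61°N, 78°E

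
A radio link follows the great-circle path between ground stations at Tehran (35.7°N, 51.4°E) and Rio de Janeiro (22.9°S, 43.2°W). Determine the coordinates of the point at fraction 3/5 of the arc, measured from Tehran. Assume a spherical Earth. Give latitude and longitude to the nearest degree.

From cos δ = sin φ₁ sin φ₂ + cos φ₁ cos φ₂ cos Δλ, the central angle is δ ≈ 1.862 rad (106.7°).
Interpolate at f = 3/5 with slerp weights a = sin((1−f)δ)/sin δ ≈ 0.708, b = sin(fδ)/sin δ ≈ 0.938.
p = a·p₁ + b·p₂ ≈ (0.989, -0.143, 0.048); φ = arcsin(p_z) ≈ 2.74°, λ = atan2(p_y, p_x) ≈ -8.21°.

≈ 3°N, 8°W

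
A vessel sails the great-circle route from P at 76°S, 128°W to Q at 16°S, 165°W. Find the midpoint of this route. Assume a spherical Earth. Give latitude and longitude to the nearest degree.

Write both endpoints as unit vectors p₁, p₂ with components (cos φ cos λ, cos φ sin λ, sin φ).
The central angle between the endpoints is δ = arccos(p₁·p₂) ≈ 1.100 rad (63.1°).
Interpolate at f = 1/2 with slerp weights a = sin((1−f)δ)/sin δ ≈ 0.587, b = sin(fδ)/sin δ ≈ 0.587.
p = a·p₁ + b·p₂ ≈ (-0.632, -0.258, -0.731); φ = arcsin(p_z) ≈ -46.96°, λ = atan2(p_y, p_x) ≈ -157.81°.

≈ 47°S, 158°W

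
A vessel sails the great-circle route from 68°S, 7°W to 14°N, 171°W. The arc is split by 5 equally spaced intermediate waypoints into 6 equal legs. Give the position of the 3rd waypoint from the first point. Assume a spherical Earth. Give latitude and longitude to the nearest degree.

≈ 48°S, 161°W

From cos δ = sin φ₁ sin φ₂ + cos φ₁ cos φ₂ cos Δλ, the central angle is δ ≈ 2.182 rad (125.0°).
Interpolate at f = 3/6 with slerp weights a = sin((1−f)δ)/sin δ ≈ 1.083, b = sin(fδ)/sin δ ≈ 1.083.
p = a·p₁ + b·p₂ ≈ (-0.635, -0.214, -0.742); φ = arcsin(p_z) ≈ -47.91°, λ = atan2(p_y, p_x) ≈ -161.40°.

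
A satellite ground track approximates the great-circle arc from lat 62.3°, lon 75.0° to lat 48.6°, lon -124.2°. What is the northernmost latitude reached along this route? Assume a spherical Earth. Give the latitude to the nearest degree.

≈ 84°

The great circle lies in the plane with unit normal n̂ = (p₁ × p₂)/|p₁ × p₂|.
Here n̂_z ≈ +0.109; the vertex latitude is φ_max = arccos|n̂_z| ≈ 83.7°.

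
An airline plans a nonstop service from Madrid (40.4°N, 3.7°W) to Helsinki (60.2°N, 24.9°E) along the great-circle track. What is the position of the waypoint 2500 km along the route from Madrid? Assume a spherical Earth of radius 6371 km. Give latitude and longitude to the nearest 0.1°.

≈ 57.7°N, 18.7°E

The haversine formula gives a central angle δ ≈ 0.463 rad (26.5°) between the endpoints. The total great-circle distance is δ·R ≈ 0.463 × 6371 ≈ 2950 km, so the target fraction is f = 2500/2950 ≈ 0.847.
Interpolate at f ≈ 0.847 with slerp weights a = sin((1−f)δ)/sin δ ≈ 0.158, b = sin(fδ)/sin δ ≈ 0.856.
p = a·p₁ + b·p₂ ≈ (0.506, 0.171, 0.845); φ = arcsin(p_z) ≈ 57.71°, λ = atan2(p_y, p_x) ≈ 18.71°.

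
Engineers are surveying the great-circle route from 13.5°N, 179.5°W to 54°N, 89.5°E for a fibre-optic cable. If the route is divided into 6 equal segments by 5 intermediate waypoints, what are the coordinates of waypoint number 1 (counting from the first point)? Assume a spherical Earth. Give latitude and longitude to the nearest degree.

Write both endpoints as unit vectors p₁, p₂ with components (cos φ cos λ, cos φ sin λ, sin φ).
The central angle between the endpoints is δ = arccos(p₁·p₂) ≈ 1.391 rad (79.7°).
Interpolate at f = 1/6 with slerp weights a = sin((1−f)δ)/sin δ ≈ 0.931, b = sin(fδ)/sin δ ≈ 0.234.
p = a·p₁ + b·p₂ ≈ (-0.905, 0.129, 0.406); φ = arcsin(p_z) ≈ 23.98°, λ = atan2(p_y, p_x) ≈ 171.86°.

≈ 24°N, 172°E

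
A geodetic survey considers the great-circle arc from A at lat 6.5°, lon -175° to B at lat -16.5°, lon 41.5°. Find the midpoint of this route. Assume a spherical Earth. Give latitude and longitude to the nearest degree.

Write both endpoints as unit vectors p₁, p₂ with components (cos φ cos λ, cos φ sin λ, sin φ).
The central angle between the endpoints is δ = arccos(p₁·p₂) ≈ 2.495 rad (142.9°).
Interpolate at f = 1/2 with slerp weights a = sin((1−f)δ)/sin δ ≈ 1.573, b = sin(fδ)/sin δ ≈ 1.573.
p = a·p₁ + b·p₂ ≈ (-0.427, 0.863, -0.269); φ = arcsin(p_z) ≈ -15.59°, λ = atan2(p_y, p_x) ≈ 116.34°.

≈ lat -16°, lon 116°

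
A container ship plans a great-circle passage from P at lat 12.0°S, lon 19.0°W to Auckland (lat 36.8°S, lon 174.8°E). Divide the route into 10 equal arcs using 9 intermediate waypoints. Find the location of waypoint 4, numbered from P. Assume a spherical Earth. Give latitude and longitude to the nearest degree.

≈ lat 61°S, lon 43°W

Write both endpoints as unit vectors p₁, p₂ with components (cos φ cos λ, cos φ sin λ, sin φ).
The central angle between the endpoints is δ = arccos(p₁·p₂) ≈ 2.260 rad (129.5°).
Interpolate at f = 4/10 with slerp weights a = sin((1−f)δ)/sin δ ≈ 1.266, b = sin(fδ)/sin δ ≈ 1.018.
p = a·p₁ + b·p₂ ≈ (0.359, -0.329, -0.873); φ = arcsin(p_z) ≈ -60.85°, λ = atan2(p_y, p_x) ≈ -42.54°.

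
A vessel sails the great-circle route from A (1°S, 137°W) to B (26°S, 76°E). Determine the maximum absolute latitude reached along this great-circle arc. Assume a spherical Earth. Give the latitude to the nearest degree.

≈ 43°S

The great circle lies in the plane with unit normal n̂ = (p₁ × p₂)/|p₁ × p₂|.
Here n̂_z ≈ -0.735; the vertex latitude is φ_max = arccos|n̂_z| ≈ 42.7°.
Check via Clairaut: cos φ_max = |cos φ₁| · sin C = cos(1.0°)·sin(132.7°) ≈ 0.735, again giving ≈ 42.7°.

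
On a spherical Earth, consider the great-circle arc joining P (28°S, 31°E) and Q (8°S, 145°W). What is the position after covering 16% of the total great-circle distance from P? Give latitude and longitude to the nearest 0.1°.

Convert each endpoint to a unit vector on the sphere (x = cos φ cos λ, y = cos φ sin λ, z = sin φ).
The central angle between the endpoints is δ = arccos(p₁·p₂) ≈ 2.510 rad (143.8°).
Interpolate at f = 0.16 with slerp weights a = sin((1−f)δ)/sin δ ≈ 1.454, b = sin(fδ)/sin δ ≈ 0.662.
p = a·p₁ + b·p₂ ≈ (0.564, 0.286, -0.775); φ = arcsin(p_z) ≈ -50.79°, λ = atan2(p_y, p_x) ≈ 26.85°.

≈ (50.8°S, 26.9°E)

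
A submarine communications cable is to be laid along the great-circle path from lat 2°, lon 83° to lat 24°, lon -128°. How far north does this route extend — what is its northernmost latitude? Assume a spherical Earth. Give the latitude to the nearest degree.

≈ 43°

The great circle lies in the plane with unit normal n̂ = (p₁ × p₂)/|p₁ × p₂|.
Here n̂_z ≈ +0.735; the vertex latitude is φ_max = arccos|n̂_z| ≈ 42.7°.
Check via Clairaut: cos φ_max = |cos φ₁| · sin C = cos(2.0°)·sin(47.3°) ≈ 0.735, again giving ≈ 42.7°.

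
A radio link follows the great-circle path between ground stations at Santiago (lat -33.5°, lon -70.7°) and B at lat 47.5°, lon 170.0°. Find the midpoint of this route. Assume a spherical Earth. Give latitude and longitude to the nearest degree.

Write both endpoints as unit vectors p₁, p₂ with components (cos φ cos λ, cos φ sin λ, sin φ).
The central angle between the endpoints is δ = arccos(p₁·p₂) ≈ 2.322 rad (133.0°).
Interpolate at f = 1/2 with slerp weights a = sin((1−f)δ)/sin δ ≈ 1.255, b = sin(fδ)/sin δ ≈ 1.255.
p = a·p₁ + b·p₂ ≈ (-0.489, -0.841, 0.233); φ = arcsin(p_z) ≈ 13.45°, λ = atan2(p_y, p_x) ≈ -120.20°.

≈ lat 13°, lon -120°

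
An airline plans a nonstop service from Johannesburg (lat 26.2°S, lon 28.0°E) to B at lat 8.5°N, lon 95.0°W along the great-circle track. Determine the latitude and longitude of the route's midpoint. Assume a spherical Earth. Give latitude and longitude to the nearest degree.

≈ lat 18°S, lon 39°W

The haversine formula gives a central angle δ ≈ 2.151 rad (123.3°) between the endpoints.
Interpolate at f = 1/2 with slerp weights a = sin((1−f)δ)/sin δ ≈ 1.052, b = sin(fδ)/sin δ ≈ 1.052.
p = a·p₁ + b·p₂ ≈ (0.743, -0.594, -0.309); φ = arcsin(p_z) ≈ -18.00°, λ = atan2(p_y, p_x) ≈ -38.62°.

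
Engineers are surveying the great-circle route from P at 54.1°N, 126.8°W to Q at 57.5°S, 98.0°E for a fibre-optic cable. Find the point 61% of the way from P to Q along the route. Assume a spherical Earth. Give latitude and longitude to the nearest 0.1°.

≈ 18.8°S, 162.2°E

Convert each endpoint to a unit vector on the sphere (x = cos φ cos λ, y = cos φ sin λ, z = sin φ).
The central angle between the endpoints is δ = arccos(p₁·p₂) ≈ 2.706 rad (155.1°).
Interpolate at f = 0.61 with slerp weights a = sin((1−f)δ)/sin δ ≈ 2.063, b = sin(fδ)/sin δ ≈ 2.364.
p = a·p₁ + b·p₂ ≈ (-0.902, 0.289, -0.322); φ = arcsin(p_z) ≈ -18.79°, λ = atan2(p_y, p_x) ≈ 162.23°.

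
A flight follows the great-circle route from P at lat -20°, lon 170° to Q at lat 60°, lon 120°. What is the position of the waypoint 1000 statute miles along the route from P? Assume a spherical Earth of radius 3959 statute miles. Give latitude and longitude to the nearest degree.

≈ lat -7°, lon 164°

The haversine formula gives a central angle δ ≈ 1.565 rad (89.7°) between the endpoints. The total great-circle distance is δ·R ≈ 1.565 × 3959 ≈ 6196 mi, so the target fraction is f = 1000/6196 ≈ 0.161.
Interpolate at f ≈ 0.161 with slerp weights a = sin((1−f)δ)/sin δ ≈ 0.967, b = sin(fδ)/sin δ ≈ 0.250.
p = a·p₁ + b·p₂ ≈ (-0.957, 0.266, -0.114); φ = arcsin(p_z) ≈ -6.56°, λ = atan2(p_y, p_x) ≈ 164.47°.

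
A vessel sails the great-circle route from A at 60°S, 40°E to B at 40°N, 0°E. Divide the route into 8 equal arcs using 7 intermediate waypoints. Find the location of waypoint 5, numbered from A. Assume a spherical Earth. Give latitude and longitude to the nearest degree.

Convert each endpoint to a unit vector on the sphere (x = cos φ cos λ, y = cos φ sin λ, z = sin φ).
The central angle between the endpoints is δ = arccos(p₁·p₂) ≈ 1.837 rad (105.3°).
Interpolate at f = 5/8 with slerp weights a = sin((1−f)δ)/sin δ ≈ 0.659, b = sin(fδ)/sin δ ≈ 0.945.
p = a·p₁ + b·p₂ ≈ (0.977, 0.212, 0.037); φ = arcsin(p_z) ≈ 2.12°, λ = atan2(p_y, p_x) ≈ 12.24°.

≈ 2°N, 12°E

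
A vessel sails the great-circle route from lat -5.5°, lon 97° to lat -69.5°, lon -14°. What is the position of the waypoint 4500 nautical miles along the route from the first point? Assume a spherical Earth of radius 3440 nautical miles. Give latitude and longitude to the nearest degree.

≈ lat -69°, lon 35°

Write both endpoints as unit vectors p₁, p₂ with components (cos φ cos λ, cos φ sin λ, sin φ).
The central angle between the endpoints is δ = arccos(p₁·p₂) ≈ 1.606 rad (92.0°). The total great-circle distance is δ·R ≈ 1.606 × 3440 ≈ 5524 nmi, so the target fraction is f = 4500/5524 ≈ 0.815.
Interpolate at f ≈ 0.815 with slerp weights a = sin((1−f)δ)/sin δ ≈ 0.294, b = sin(fδ)/sin δ ≈ 0.966.
p = a·p₁ + b·p₂ ≈ (0.293, 0.208, -0.933); φ = arcsin(p_z) ≈ -68.95°, λ = atan2(p_y, p_x) ≈ 35.42°.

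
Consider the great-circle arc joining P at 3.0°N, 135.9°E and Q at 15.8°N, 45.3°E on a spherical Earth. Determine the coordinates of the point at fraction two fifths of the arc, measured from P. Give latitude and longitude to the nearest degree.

Convert each endpoint to a unit vector on the sphere (x = cos φ cos λ, y = cos φ sin λ, z = sin φ).
The central angle between the endpoints is δ = arccos(p₁·p₂) ≈ 1.567 rad (89.8°).
Interpolate at f = 2/5 with slerp weights a = sin((1−f)δ)/sin δ ≈ 0.808, b = sin(fδ)/sin δ ≈ 0.586.
p = a·p₁ + b·p₂ ≈ (-0.182, 0.962, 0.202); φ = arcsin(p_z) ≈ 11.65°, λ = atan2(p_y, p_x) ≈ 100.72°.

≈ 12°N, 101°E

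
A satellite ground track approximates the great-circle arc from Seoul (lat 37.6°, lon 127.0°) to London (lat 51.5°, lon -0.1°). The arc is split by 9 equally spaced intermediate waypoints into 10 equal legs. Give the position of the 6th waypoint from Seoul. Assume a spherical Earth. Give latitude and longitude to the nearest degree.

Write both endpoints as unit vectors p₁, p₂ with components (cos φ cos λ, cos φ sin λ, sin φ).
The central angle between the endpoints is δ = arccos(p₁·p₂) ≈ 1.390 rad (79.6°).
Interpolate at f = 6/10 with slerp weights a = sin((1−f)δ)/sin δ ≈ 0.536, b = sin(fδ)/sin δ ≈ 0.753.
p = a·p₁ + b·p₂ ≈ (0.213, 0.339, 0.917); φ = arcsin(p_z) ≈ 66.42°, λ = atan2(p_y, p_x) ≈ 57.85°.

≈ lat 66°, lon 58°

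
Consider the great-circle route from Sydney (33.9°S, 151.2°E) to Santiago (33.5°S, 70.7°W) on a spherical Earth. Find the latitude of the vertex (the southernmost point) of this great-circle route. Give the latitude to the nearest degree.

The great circle lies in the plane with unit normal n̂ = (p₁ × p₂)/|p₁ × p₂|.
Here n̂_z ≈ +0.472; the vertex latitude is φ_max = arccos|n̂_z| ≈ 61.8°.
Check via Clairaut: cos φ_max = |cos φ₁| · sin C = cos(33.9°)·sin(145.3°) ≈ 0.472, again giving ≈ 61.8°.

≈ 62°S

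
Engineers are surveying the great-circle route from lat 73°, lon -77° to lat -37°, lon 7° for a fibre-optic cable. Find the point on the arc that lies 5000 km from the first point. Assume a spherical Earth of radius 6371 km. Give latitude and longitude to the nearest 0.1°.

≈ lat 37.8°, lon -18.6°

From cos δ = sin φ₁ sin φ₂ + cos φ₁ cos φ₂ cos Δλ, the central angle is δ ≈ 2.154 rad (123.4°). The total great-circle distance is δ·R ≈ 2.154 × 6371 ≈ 13726 km, so the target fraction is f = 5000/13726 ≈ 0.364.
Interpolate at f ≈ 0.364 with slerp weights a = sin((1−f)δ)/sin δ ≈ 1.174, b = sin(fδ)/sin δ ≈ 0.847.
p = a·p₁ + b·p₂ ≈ (0.749, -0.252, 0.613); φ = arcsin(p_z) ≈ 37.83°, λ = atan2(p_y, p_x) ≈ -18.61°.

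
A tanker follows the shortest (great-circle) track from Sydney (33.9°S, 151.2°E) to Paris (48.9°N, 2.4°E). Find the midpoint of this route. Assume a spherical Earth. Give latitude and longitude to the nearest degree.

≈ (24°N, 99°E)

Convert each endpoint to a unit vector on the sphere (x = cos φ cos λ, y = cos φ sin λ, z = sin φ).
The central angle between the endpoints is δ = arccos(p₁·p₂) ≈ 2.662 rad (152.5°).
Interpolate at f = 1/2 with slerp weights a = sin((1−f)δ)/sin δ ≈ 2.104, b = sin(fδ)/sin δ ≈ 2.104.
p = a·p₁ + b·p₂ ≈ (-0.148, 0.899, 0.412); φ = arcsin(p_z) ≈ 24.33°, λ = atan2(p_y, p_x) ≈ 99.37°.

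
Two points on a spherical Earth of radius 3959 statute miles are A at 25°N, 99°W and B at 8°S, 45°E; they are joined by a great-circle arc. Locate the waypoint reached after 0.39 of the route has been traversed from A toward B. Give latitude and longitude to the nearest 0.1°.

Write both endpoints as unit vectors p₁, p₂ with components (cos φ cos λ, cos φ sin λ, sin φ).
The central angle between the endpoints is δ = arccos(p₁·p₂) ≈ 2.473 rad (141.7°).
Interpolate at f = 0.39 with slerp weights a = sin((1−f)δ)/sin δ ≈ 1.611, b = sin(fδ)/sin δ ≈ 1.326.
p = a·p₁ + b·p₂ ≈ (0.700, -0.513, 0.496); φ = arcsin(p_z) ≈ 29.75°, λ = atan2(p_y, p_x) ≈ -36.23°.

≈ 29.7°N, 36.2°W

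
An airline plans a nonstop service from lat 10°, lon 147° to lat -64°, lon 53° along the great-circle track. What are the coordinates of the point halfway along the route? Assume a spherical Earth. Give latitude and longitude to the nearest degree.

Write both endpoints as unit vectors p₁, p₂ with components (cos φ cos λ, cos φ sin λ, sin φ).
The central angle between the endpoints is δ = arccos(p₁·p₂) ≈ 1.758 rad (100.7°).
Interpolate at f = 1/2 with slerp weights a = sin((1−f)δ)/sin δ ≈ 0.784, b = sin(fδ)/sin δ ≈ 0.784.
p = a·p₁ + b·p₂ ≈ (-0.441, 0.695, -0.568); φ = arcsin(p_z) ≈ -34.64°, λ = atan2(p_y, p_x) ≈ 122.38°.

≈ lat -35°, lon 122°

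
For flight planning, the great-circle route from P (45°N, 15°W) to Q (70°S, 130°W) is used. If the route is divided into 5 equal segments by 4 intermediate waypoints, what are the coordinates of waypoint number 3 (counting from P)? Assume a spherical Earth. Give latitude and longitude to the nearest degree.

≈ (33°S, 50°W)

From cos δ = sin φ₁ sin φ₂ + cos φ₁ cos φ₂ cos Δλ, the central angle is δ ≈ 2.444 rad (140.1°).
Interpolate at f = 3/5 with slerp weights a = sin((1−f)δ)/sin δ ≈ 1.292, b = sin(fδ)/sin δ ≈ 1.549.
p = a·p₁ + b·p₂ ≈ (0.542, -0.642, -0.542); φ = arcsin(p_z) ≈ -32.85°, λ = atan2(p_y, p_x) ≈ -49.86°.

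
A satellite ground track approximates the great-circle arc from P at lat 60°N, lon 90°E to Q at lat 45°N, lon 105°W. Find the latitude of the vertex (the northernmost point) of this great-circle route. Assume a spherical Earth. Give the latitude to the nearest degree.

The great circle lies in the plane with unit normal n̂ = (p₁ × p₂)/|p₁ × p₂|.
Here n̂_z ≈ +0.095; the vertex latitude is φ_max = arccos|n̂_z| ≈ 84.5°.

≈ 85°N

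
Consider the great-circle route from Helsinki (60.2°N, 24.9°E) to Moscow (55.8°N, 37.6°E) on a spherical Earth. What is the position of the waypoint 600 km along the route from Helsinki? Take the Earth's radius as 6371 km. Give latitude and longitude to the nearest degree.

≈ (57°N, 34°E)

The haversine formula gives a central angle δ ≈ 0.140 rad (8.0°) between the endpoints. The total great-circle distance is δ·R ≈ 0.140 × 6371 ≈ 892 km, so the target fraction is f = 600/892 ≈ 0.673.
Interpolate at f ≈ 0.673 with slerp weights a = sin((1−f)δ)/sin δ ≈ 0.328, b = sin(fδ)/sin δ ≈ 0.674.
p = a·p₁ + b·p₂ ≈ (0.448, 0.300, 0.842); φ = arcsin(p_z) ≈ 57.38°, λ = atan2(p_y, p_x) ≈ 33.79°.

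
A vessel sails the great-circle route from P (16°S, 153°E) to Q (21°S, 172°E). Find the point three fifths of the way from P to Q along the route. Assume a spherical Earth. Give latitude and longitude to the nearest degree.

From cos δ = sin φ₁ sin φ₂ + cos φ₁ cos φ₂ cos Δλ, the central angle is δ ≈ 0.326 rad (18.7°).
Interpolate at f = 3/5 with slerp weights a = sin((1−f)δ)/sin δ ≈ 0.406, b = sin(fδ)/sin δ ≈ 0.607.
p = a·p₁ + b·p₂ ≈ (-0.909, 0.256, -0.329); φ = arcsin(p_z) ≈ -19.23°, λ = atan2(p_y, p_x) ≈ 164.27°.

≈ (19°S, 164°E)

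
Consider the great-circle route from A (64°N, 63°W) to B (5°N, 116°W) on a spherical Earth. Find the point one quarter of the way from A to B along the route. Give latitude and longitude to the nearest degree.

≈ (52°N, 87°W)

Write both endpoints as unit vectors p₁, p₂ with components (cos φ cos λ, cos φ sin λ, sin φ).
The central angle between the endpoints is δ = arccos(p₁·p₂) ≈ 1.223 rad (70.1°).
Interpolate at f = 1/4 with slerp weights a = sin((1−f)δ)/sin δ ≈ 0.844, b = sin(fδ)/sin δ ≈ 0.320.
p = a·p₁ + b·p₂ ≈ (0.028, -0.616, 0.787); φ = arcsin(p_z) ≈ 51.89°, λ = atan2(p_y, p_x) ≈ -87.38°.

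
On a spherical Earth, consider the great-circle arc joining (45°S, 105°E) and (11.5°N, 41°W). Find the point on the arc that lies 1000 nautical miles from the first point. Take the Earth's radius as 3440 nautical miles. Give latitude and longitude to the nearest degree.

Convert each endpoint to a unit vector on the sphere (x = cos φ cos λ, y = cos φ sin λ, z = sin φ).
The central angle between the endpoints is δ = arccos(p₁·p₂) ≈ 2.368 rad (135.7°). The total great-circle distance is δ·R ≈ 2.368 × 3440 ≈ 8146 nmi, so the target fraction is f = 1000/8146 ≈ 0.123.
Interpolate at f ≈ 0.123 with slerp weights a = sin((1−f)δ)/sin δ ≈ 1.252, b = sin(fδ)/sin δ ≈ 0.410.
p = a·p₁ + b·p₂ ≈ (0.074, 0.591, -0.803); φ = arcsin(p_z) ≈ -53.43°, λ = atan2(p_y, p_x) ≈ 82.83°.

≈ (53°S, 83°E)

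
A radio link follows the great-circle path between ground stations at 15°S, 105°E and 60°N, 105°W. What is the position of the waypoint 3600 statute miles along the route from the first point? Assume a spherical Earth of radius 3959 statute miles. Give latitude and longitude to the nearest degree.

≈ 34°N, 123°E

Convert each endpoint to a unit vector on the sphere (x = cos φ cos λ, y = cos φ sin λ, z = sin φ).
The central angle between the endpoints is δ = arccos(p₁·p₂) ≈ 2.268 rad (130.0°). The total great-circle distance is δ·R ≈ 2.268 × 3959 ≈ 8981 mi, so the target fraction is f = 3600/8981 ≈ 0.401.
Interpolate at f ≈ 0.401 with slerp weights a = sin((1−f)δ)/sin δ ≈ 1.276, b = sin(fδ)/sin δ ≈ 1.030.
p = a·p₁ + b·p₂ ≈ (-0.452, 0.693, 0.562); φ = arcsin(p_z) ≈ 34.16°, λ = atan2(p_y, p_x) ≈ 123.12°.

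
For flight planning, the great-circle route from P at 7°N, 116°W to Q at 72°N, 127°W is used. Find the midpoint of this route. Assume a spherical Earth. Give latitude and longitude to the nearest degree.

Write both endpoints as unit vectors p₁, p₂ with components (cos φ cos λ, cos φ sin λ, sin φ).
The central angle between the endpoints is δ = arccos(p₁·p₂) ≈ 1.141 rad (65.4°).
Interpolate at f = 1/2 with slerp weights a = sin((1−f)δ)/sin δ ≈ 0.594, b = sin(fδ)/sin δ ≈ 0.594.
p = a·p₁ + b·p₂ ≈ (-0.369, -0.677, 0.637); φ = arcsin(p_z) ≈ 39.59°, λ = atan2(p_y, p_x) ≈ -118.61°.

≈ 40°N, 119°W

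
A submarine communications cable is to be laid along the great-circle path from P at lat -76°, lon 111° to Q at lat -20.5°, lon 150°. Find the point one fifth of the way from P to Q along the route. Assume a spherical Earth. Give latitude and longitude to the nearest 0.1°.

≈ lat -66.1°, lon 131.3°

Write both endpoints as unit vectors p₁, p₂ with components (cos φ cos λ, cos φ sin λ, sin φ).
The central angle between the endpoints is δ = arccos(p₁·p₂) ≈ 1.029 rad (58.9°).
Interpolate at f = 1/5 with slerp weights a = sin((1−f)δ)/sin δ ≈ 0.856, b = sin(fδ)/sin δ ≈ 0.238.
p = a·p₁ + b·p₂ ≈ (-0.268, 0.305, -0.914); φ = arcsin(p_z) ≈ -66.06°, λ = atan2(p_y, p_x) ≈ 131.27°.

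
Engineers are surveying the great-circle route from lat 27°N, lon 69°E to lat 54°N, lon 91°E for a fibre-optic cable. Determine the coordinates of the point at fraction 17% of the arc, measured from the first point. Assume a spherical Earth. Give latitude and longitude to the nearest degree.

≈ lat 32°N, lon 72°E

Write both endpoints as unit vectors p₁, p₂ with components (cos φ cos λ, cos φ sin λ, sin φ).
The central angle between the endpoints is δ = arccos(p₁·p₂) ≈ 0.549 rad (31.5°).
Interpolate at f = 0.17 with slerp weights a = sin((1−f)δ)/sin δ ≈ 0.843, b = sin(fδ)/sin δ ≈ 0.179.
p = a·p₁ + b·p₂ ≈ (0.267, 0.806, 0.527); φ = arcsin(p_z) ≈ 31.83°, λ = atan2(p_y, p_x) ≈ 71.65°.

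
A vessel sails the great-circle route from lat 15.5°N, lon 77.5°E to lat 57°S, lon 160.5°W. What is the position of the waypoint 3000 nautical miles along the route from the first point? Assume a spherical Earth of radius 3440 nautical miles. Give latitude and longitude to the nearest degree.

≈ lat 27°S, lon 105°E

From cos δ = sin φ₁ sin φ₂ + cos φ₁ cos φ₂ cos Δλ, the central angle is δ ≈ 2.097 rad (120.1°). The total great-circle distance is δ·R ≈ 2.097 × 3440 ≈ 7214 nmi, so the target fraction is f = 3000/7214 ≈ 0.416.
Interpolate at f ≈ 0.416 with slerp weights a = sin((1−f)δ)/sin δ ≈ 1.088, b = sin(fδ)/sin δ ≈ 0.885.
p = a·p₁ + b·p₂ ≈ (-0.228, 0.863, -0.452); φ = arcsin(p_z) ≈ -26.86°, λ = atan2(p_y, p_x) ≈ 104.79°.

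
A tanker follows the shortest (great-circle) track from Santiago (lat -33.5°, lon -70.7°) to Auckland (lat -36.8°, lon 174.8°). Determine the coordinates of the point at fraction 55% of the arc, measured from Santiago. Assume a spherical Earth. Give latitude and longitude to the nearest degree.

The haversine formula gives a central angle δ ≈ 1.517 rad (86.9°) between the endpoints.
Interpolate at f = 0.55 with slerp weights a = sin((1−f)δ)/sin δ ≈ 0.632, b = sin(fδ)/sin δ ≈ 0.742.
p = a·p₁ + b·p₂ ≈ (-0.418, -0.443, -0.793); φ = arcsin(p_z) ≈ -52.48°, λ = atan2(p_y, p_x) ≈ -133.28°.

≈ lat -52°, lon -133°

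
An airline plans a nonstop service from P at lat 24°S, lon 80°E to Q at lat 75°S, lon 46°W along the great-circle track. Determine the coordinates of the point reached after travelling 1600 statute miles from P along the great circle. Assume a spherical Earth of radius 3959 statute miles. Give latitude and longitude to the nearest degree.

≈ lat 46°S, lon 73°E

Convert each endpoint to a unit vector on the sphere (x = cos φ cos λ, y = cos φ sin λ, z = sin φ).
The central angle between the endpoints is δ = arccos(p₁·p₂) ≈ 1.314 rad (75.3°). The total great-circle distance is δ·R ≈ 1.314 × 3959 ≈ 5202 mi, so the target fraction is f = 1600/5202 ≈ 0.308.
Interpolate at f ≈ 0.308 with slerp weights a = sin((1−f)δ)/sin δ ≈ 0.816, b = sin(fδ)/sin δ ≈ 0.407.
p = a·p₁ + b·p₂ ≈ (0.203, 0.659, -0.725); φ = arcsin(p_z) ≈ -46.44°, λ = atan2(p_y, p_x) ≈ 72.90°.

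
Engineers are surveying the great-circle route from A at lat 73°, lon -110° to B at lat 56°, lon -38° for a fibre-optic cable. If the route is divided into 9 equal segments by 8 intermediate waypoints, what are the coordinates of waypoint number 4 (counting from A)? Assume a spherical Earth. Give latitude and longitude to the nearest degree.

≈ lat 69°, lon -65°

Convert each endpoint to a unit vector on the sphere (x = cos φ cos λ, y = cos φ sin λ, z = sin φ).
The central angle between the endpoints is δ = arccos(p₁·p₂) ≈ 0.567 rad (32.5°).
Interpolate at f = 4/9 with slerp weights a = sin((1−f)δ)/sin δ ≈ 0.577, b = sin(fδ)/sin δ ≈ 0.464.
p = a·p₁ + b·p₂ ≈ (0.147, -0.318, 0.937); φ = arcsin(p_z) ≈ 69.48°, λ = atan2(p_y, p_x) ≈ -65.23°.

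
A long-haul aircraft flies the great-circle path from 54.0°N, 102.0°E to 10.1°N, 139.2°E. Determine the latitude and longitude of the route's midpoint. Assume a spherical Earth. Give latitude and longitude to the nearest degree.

The haversine formula gives a central angle δ ≈ 0.924 rad (52.9°) between the endpoints.
Interpolate at f = 1/2 with slerp weights a = sin((1−f)δ)/sin δ ≈ 0.559, b = sin(fδ)/sin δ ≈ 0.559.
p = a·p₁ + b·p₂ ≈ (-0.485, 0.680, 0.550); φ = arcsin(p_z) ≈ 33.35°, λ = atan2(p_y, p_x) ≈ 125.45°.

≈ 33°N, 125°E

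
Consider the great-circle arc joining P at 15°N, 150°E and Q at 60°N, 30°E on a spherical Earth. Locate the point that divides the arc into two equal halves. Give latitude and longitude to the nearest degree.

≈ 53°N, 119°E

Convert each endpoint to a unit vector on the sphere (x = cos φ cos λ, y = cos φ sin λ, z = sin φ).
The central angle between the endpoints is δ = arccos(p₁·p₂) ≈ 1.588 rad (91.0°).
Interpolate at f = 1/2 with slerp weights a = sin((1−f)δ)/sin δ ≈ 0.713, b = sin(fδ)/sin δ ≈ 0.713.
p = a·p₁ + b·p₂ ≈ (-0.288, 0.523, 0.802); φ = arcsin(p_z) ≈ 53.36°, λ = atan2(p_y, p_x) ≈ 118.83°.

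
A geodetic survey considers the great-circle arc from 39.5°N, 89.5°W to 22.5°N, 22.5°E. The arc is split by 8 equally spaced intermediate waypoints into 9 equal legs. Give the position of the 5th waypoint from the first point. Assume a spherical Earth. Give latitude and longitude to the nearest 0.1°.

≈ 45.3°N, 18.9°W

Convert each endpoint to a unit vector on the sphere (x = cos φ cos λ, y = cos φ sin λ, z = sin φ).
The central angle between the endpoints is δ = arccos(p₁·p₂) ≈ 1.594 rad (91.4°).
Interpolate at f = 5/9 with slerp weights a = sin((1−f)δ)/sin δ ≈ 0.651, b = sin(fδ)/sin δ ≈ 0.775.
p = a·p₁ + b·p₂ ≈ (0.666, -0.228, 0.711); φ = arcsin(p_z) ≈ 45.28°, λ = atan2(p_y, p_x) ≈ -18.94°.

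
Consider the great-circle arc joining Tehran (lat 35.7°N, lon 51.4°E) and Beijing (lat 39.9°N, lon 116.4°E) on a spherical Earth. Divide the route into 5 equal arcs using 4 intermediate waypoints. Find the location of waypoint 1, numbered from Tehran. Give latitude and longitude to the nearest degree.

≈ lat 39°N, lon 63°E

Write both endpoints as unit vectors p₁, p₂ with components (cos φ cos λ, cos φ sin λ, sin φ).
The central angle between the endpoints is δ = arccos(p₁·p₂) ≈ 0.879 rad (50.4°).
Interpolate at f = 1/5 with slerp weights a = sin((1−f)δ)/sin δ ≈ 0.840, b = sin(fδ)/sin δ ≈ 0.227.
p = a·p₁ + b·p₂ ≈ (0.348, 0.689, 0.636); φ = arcsin(p_z) ≈ 39.47°, λ = atan2(p_y, p_x) ≈ 63.21°.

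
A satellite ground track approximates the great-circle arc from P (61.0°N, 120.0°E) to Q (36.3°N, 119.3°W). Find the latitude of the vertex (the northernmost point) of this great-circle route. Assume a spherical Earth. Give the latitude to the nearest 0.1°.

≈ 69.2°N

The great circle lies in the plane with unit normal n̂ = (p₁ × p₂)/|p₁ × p₂|.
Here n̂_z ≈ +0.354; the vertex latitude is φ_max = arccos|n̂_z| ≈ 69.2°.
Check via Clairaut: cos φ_max = |cos φ₁| · sin C = cos(61.0°)·sin(47.0°) ≈ 0.354, again giving ≈ 69.2°.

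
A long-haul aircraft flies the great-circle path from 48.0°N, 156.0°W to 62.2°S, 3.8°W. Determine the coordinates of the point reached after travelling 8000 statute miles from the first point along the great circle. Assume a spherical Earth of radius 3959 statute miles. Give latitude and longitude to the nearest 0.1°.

≈ 53.4°S, 89.8°W

From cos δ = sin φ₁ sin φ₂ + cos φ₁ cos φ₂ cos Δλ, the central angle is δ ≈ 2.775 rad (159.0°). The total great-circle distance is δ·R ≈ 2.775 × 3959 ≈ 10985 mi, so the target fraction is f = 8000/10985 ≈ 0.728.
Interpolate at f ≈ 0.728 with slerp weights a = sin((1−f)δ)/sin δ ≈ 1.908, b = sin(fδ)/sin δ ≈ 2.510.
p = a·p₁ + b·p₂ ≈ (0.002, -0.597, -0.802); φ = arcsin(p_z) ≈ -53.36°, λ = atan2(p_y, p_x) ≈ -89.83°.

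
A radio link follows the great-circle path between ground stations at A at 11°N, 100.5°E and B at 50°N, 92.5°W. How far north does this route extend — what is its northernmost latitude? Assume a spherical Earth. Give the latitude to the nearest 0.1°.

The great circle lies in the plane with unit normal n̂ = (p₁ × p₂)/|p₁ × p₂|.
Here n̂_z ≈ +0.161; the vertex latitude is φ_max = arccos|n̂_z| ≈ 80.8°.
Check via Clairaut: cos φ_max = |cos φ₁| · sin C = cos(11.0°)·sin(9.4°) ≈ 0.161, again giving ≈ 80.8°.

≈ 80.8°N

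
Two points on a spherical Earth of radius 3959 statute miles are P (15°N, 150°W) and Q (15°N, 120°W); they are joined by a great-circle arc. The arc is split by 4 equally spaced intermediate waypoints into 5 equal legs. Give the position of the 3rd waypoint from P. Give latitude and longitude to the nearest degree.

≈ (15°N, 132°W)

The haversine formula gives a central angle δ ≈ 0.505 rad (29.0°) between the endpoints.
Interpolate at f = 3/5 with slerp weights a = sin((1−f)δ)/sin δ ≈ 0.415, b = sin(fδ)/sin δ ≈ 0.617.
p = a·p₁ + b·p₂ ≈ (-0.645, -0.716, 0.267); φ = arcsin(p_z) ≈ 15.48°, λ = atan2(p_y, p_x) ≈ -132.00°.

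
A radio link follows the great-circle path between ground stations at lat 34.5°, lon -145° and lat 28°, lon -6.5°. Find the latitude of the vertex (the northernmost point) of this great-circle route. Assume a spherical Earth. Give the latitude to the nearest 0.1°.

The great circle lies in the plane with unit normal n̂ = (p₁ × p₂)/|p₁ × p₂|.
Here n̂_z ≈ +0.502; the vertex latitude is φ_max = arccos|n̂_z| ≈ 59.9°.

≈ 59.9°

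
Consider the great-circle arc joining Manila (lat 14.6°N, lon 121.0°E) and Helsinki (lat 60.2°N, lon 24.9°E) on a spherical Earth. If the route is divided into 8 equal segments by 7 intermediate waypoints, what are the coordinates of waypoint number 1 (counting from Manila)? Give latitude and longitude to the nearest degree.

Convert each endpoint to a unit vector on the sphere (x = cos φ cos λ, y = cos φ sin λ, z = sin φ).
The central angle between the endpoints is δ = arccos(p₁·p₂) ≈ 1.402 rad (80.3°).
Interpolate at f = 1/8 with slerp weights a = sin((1−f)δ)/sin δ ≈ 0.955, b = sin(fδ)/sin δ ≈ 0.177.
p = a·p₁ + b·p₂ ≈ (-0.396, 0.829, 0.394); φ = arcsin(p_z) ≈ 23.22°, λ = atan2(p_y, p_x) ≈ 115.54°.

≈ lat 23°N, lon 116°E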